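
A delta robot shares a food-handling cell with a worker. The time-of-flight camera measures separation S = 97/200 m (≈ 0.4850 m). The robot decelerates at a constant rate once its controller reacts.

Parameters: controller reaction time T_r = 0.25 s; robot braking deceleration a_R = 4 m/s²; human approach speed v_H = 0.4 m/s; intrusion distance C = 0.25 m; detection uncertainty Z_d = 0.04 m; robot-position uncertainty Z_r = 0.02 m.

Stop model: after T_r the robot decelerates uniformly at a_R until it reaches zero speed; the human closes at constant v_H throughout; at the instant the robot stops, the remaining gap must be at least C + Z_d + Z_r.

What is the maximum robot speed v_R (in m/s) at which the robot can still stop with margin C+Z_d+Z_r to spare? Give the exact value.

v_R_max = 1/5 m/s = 0.2000 m/s

quadratic (1/8)·v² + (7/20)·v + (-3/40) = 0
  disc = (7/20)² − 4·(1/8)·(-3/40) = 4/25 ; √disc = 2/5
  v_R = (−(7/20) + 2/5) / (2·(1/8)) = 1/5 m/s
check:
T_s = v_R/a_R = (1/5)/4 = 0.0500 s
robot in T_r: 0.2000·0.2500 = 0.0500 m
robot under decel: 0.2000²/(2·4.0000) = 0.0050 m
person approaches 0.4000·(0.2500+0.0500) = 0.1200 m
residual clearance needed = 0.2500+0.0400+0.0200 = 0.3100 m
sum ≈ 0.0500+0.0050+0.1200+0.3100 ≈ 0.4850 m = S ✓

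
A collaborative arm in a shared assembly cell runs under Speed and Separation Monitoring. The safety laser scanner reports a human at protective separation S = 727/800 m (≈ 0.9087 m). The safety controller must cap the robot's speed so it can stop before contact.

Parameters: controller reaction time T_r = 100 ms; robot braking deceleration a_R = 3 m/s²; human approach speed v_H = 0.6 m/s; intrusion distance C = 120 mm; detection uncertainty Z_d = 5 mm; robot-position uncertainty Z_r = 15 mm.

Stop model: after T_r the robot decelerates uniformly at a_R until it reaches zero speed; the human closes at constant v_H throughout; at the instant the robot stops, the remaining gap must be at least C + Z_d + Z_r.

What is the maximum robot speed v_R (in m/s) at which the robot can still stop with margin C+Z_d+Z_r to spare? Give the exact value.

at the boundary: (1/6)·v² + (3/10)·v + (-567/800) = 0
  disc = (3/10)² − 4·(1/6)·(-567/800) = 9/16 ; √disc = 3/4
  v_R = (−(3/10) + 3/4) / (2·(1/6)) = 27/20 m/s
check:
braking lasts T_s = (27/20)/3 = 0.4500 s
reaction-phase robot travel = 1.3500·0.1000 = 0.1350 m
robot covers 1.3500·0.4500 − ½·3.0000·0.4500² = 0.3038 m while stopping
person approaches 0.6000·(0.1000+0.4500) = 0.3300 m
residual clearance needed = 0.1200+0.0050+0.0150 = 0.1400 m
sum ≈ 0.1350+0.3038+0.3300+0.1400 ≈ 0.9087 m = S ✓

v_R_max = 27/20 m/s = 1.3500 m/s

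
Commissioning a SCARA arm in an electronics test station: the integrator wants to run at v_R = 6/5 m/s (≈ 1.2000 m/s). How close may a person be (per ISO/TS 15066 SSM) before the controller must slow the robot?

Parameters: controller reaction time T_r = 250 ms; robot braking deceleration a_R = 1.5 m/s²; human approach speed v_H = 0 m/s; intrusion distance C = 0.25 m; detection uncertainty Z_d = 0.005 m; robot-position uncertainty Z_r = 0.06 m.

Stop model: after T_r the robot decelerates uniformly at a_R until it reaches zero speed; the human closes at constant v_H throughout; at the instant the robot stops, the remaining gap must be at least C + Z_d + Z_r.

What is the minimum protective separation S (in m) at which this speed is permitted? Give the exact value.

stop time T_s = (6/5)/(3/2) = 0.8000 s
robot covers v_R·T_r = 1.2000·0.2500 = 0.3000 m before braking
robot under decel: 1.2000²/(2·1.5000) = 0.4800 m
human over T_r+T_s: 0.0000·(0.2500+0.8000) = 0.0000 m
margins: 0.2500+0.0050+0.0600 = 0.3150 m
S_min ≈ 0.3000+0.4800+0.0000+0.3150  ⇒  S_min = 219/200 m

S_min = 219/200 m = 1.0950 m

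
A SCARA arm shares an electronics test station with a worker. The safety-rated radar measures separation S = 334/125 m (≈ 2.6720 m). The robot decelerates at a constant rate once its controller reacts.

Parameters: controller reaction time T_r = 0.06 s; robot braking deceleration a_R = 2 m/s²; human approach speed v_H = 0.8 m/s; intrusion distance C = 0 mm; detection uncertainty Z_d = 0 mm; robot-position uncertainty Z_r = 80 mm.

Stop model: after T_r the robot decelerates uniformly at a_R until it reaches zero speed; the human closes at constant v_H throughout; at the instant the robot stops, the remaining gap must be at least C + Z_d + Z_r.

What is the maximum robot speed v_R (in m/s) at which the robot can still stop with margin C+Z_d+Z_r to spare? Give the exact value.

v_R_max = 12/5 m/s = 2.4000 m/s

quadratic (1/4)·v² + (23/50)·v + (-318/125) = 0
  disc = (23/50)² − 4·(1/4)·(-318/125) = 6889/2500 ; √disc = 83/50
  v_R = (−(23/50) + 83/50) / (2·(1/4)) = 12/5 m/s
check:
stop time T_s = (12/5)/2 = 1.2000 s
robot in T_r: 2.4000·0.0600 = 0.1440 m
robot covers 2.4000·1.2000 − ½·2.0000·1.2000² = 1.4400 m while stopping
person approaches 0.8000·(0.0600+1.2000) = 1.0080 m
C+Z_d+Z_r = 0.0000+0.0000+0.0800 = 0.0800 m
sum ≈ 0.1440+1.4400+1.0080+0.0800 ≈ 2.6720 m = S ✓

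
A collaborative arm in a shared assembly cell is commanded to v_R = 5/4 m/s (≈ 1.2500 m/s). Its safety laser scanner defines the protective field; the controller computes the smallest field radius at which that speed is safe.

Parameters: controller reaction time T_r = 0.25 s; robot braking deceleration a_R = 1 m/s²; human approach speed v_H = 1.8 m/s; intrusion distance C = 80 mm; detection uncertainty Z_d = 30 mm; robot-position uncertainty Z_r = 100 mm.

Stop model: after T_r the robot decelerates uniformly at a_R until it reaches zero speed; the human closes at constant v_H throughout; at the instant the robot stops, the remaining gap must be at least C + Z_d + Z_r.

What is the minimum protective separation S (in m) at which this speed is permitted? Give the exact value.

T_s = v_R/a_R = (5/4)/1 = 1.2500 s
robot in T_r: 1.2500·0.2500 = 0.3125 m
robot covers 1.2500·1.2500 − ½·1.0000·1.2500² = 0.7812 m while stopping
human over T_r+T_s: 1.8000·(0.2500+1.2500) = 2.7000 m
margins: 0.0800+0.0300+0.1000 = 0.2100 m
S_min ≈ 0.3125+0.7812+2.7000+0.2100  ⇒  S_min = 3203/800 m

S_min = 3203/800 m = 4.0038 m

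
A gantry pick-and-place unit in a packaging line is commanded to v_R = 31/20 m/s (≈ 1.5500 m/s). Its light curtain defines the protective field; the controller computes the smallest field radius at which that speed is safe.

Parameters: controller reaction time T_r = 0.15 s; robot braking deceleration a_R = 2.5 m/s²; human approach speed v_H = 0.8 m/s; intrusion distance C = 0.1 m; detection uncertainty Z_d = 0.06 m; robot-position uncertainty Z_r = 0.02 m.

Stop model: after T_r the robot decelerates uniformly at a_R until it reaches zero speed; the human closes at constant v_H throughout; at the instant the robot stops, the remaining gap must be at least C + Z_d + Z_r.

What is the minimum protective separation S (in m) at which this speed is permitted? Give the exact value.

stop time T_s = (31/20)/(5/2) = 0.6200 s
robot covers v_R·T_r = 1.5500·0.1500 = 0.2325 m before braking
robot under decel: 1.5500²/(2·2.5000) = 0.4805 m
human closes 0.8000·0.7700 = 0.6160 m
margins: 0.1000+0.0600+0.0200 = 0.1800 m
S_min ≈ 0.2325+0.4805+0.6160+0.1800  ⇒  S_min = 1509/1000 m

S_min = 1509/1000 m = 1.5090 m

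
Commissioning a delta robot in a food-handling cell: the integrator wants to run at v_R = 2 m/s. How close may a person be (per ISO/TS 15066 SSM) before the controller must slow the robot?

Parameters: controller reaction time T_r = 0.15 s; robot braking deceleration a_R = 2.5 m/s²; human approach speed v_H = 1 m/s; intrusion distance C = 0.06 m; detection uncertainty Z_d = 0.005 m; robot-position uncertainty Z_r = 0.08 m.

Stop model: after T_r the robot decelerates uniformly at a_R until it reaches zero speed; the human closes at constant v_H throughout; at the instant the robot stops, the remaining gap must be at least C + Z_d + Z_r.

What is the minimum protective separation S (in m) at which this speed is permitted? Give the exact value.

S_min = 439/200 m = 2.1950 m

stop time T_s = 2/(5/2) = 0.8000 s
robot covers v_R·T_r = 2.0000·0.1500 = 0.3000 m before braking
braking distance = 2.0000²/(2·2.5000) = 0.8000 m
human closes 1.0000·0.9500 = 0.9500 m
C+Z_d+Z_r = 0.0600+0.0050+0.0800 = 0.1450 m
S_min ≈ 0.3000+0.8000+0.9500+0.1450  ⇒  S_min = 439/200 m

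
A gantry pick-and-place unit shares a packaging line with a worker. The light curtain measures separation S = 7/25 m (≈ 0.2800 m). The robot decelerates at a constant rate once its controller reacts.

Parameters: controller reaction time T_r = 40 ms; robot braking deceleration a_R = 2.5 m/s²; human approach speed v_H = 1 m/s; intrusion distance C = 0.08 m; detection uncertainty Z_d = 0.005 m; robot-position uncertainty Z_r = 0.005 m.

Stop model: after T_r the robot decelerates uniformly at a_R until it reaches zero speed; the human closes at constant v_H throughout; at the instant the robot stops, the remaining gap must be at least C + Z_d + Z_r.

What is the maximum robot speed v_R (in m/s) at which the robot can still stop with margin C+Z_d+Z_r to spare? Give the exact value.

quadratic (1/5)·v² + (11/25)·v + (-3/20) = 0
  disc = (11/25)² − 4·(1/5)·(-3/20) = 196/625 ; √disc = 14/25
  v_R = (−(11/25) + 14/25) / (2·(1/5)) = 3/10 m/s
check:
stop time T_s = (3/10)/(5/2) = 0.1200 s
robot in T_r: 0.3000·0.0400 = 0.0120 m
robot under decel: 0.3000²/(2·2.5000) = 0.0180 m
human closes 1.0000·0.1600 = 0.1600 m
margins: 0.0800+0.0050+0.0050 = 0.0900 m
sum ≈ 0.0120+0.0180+0.1600+0.0900 ≈ 0.2800 m = S ✓

v_R_max = 3/10 m/s = 0.3000 m/s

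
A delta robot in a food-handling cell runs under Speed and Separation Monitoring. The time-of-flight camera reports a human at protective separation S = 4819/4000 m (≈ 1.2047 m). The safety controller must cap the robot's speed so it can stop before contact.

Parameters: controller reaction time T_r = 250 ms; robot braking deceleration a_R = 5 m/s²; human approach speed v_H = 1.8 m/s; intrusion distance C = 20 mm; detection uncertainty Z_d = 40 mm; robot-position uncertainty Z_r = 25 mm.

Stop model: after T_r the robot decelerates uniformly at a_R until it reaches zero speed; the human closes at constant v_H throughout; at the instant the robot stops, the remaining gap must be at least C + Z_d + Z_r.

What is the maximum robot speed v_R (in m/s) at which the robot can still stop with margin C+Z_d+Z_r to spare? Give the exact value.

collect terms ⇒ (1/10)·v_R² + (61/100)·v_R + (-2679/4000) = 0
  disc = (61/100)² − 4·(1/10)·(-2679/4000) = 16/25 ; √disc = 4/5
  v_R = (−(61/100) + 4/5) / (2·(1/10)) = 19/20 m/s
check:
braking lasts T_s = (19/20)/5 = 0.1900 s
reaction-phase robot travel = 0.9500·0.2500 = 0.2375 m
robot covers 0.9500·0.1900 − ½·5.0000·0.1900² = 0.0902 m while stopping
human closes 1.8000·0.4400 = 0.7920 m
residual clearance needed = 0.0200+0.0400+0.0250 = 0.0850 m
sum ≈ 0.2375+0.0902+0.7920+0.0850 ≈ 1.2047 m = S ✓

v_R_max = 19/20 m/s = 0.9500 m/s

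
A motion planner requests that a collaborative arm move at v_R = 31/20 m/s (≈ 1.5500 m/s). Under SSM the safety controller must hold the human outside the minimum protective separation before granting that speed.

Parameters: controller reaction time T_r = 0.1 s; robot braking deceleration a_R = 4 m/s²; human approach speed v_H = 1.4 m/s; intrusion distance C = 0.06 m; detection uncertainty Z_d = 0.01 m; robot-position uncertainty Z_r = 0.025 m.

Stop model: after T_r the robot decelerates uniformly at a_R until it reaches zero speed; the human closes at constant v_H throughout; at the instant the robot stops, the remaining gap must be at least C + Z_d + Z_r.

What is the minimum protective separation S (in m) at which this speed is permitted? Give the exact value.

T_s = v_R/a_R = (31/20)/4 = 0.3875 s
reaction-phase robot travel = 1.5500·0.1000 = 0.1550 m
robot under decel: 1.5500²/(2·4.0000) = 0.3003 m
human over T_r+T_s: 1.4000·(0.1000+0.3875) = 0.6825 m
margins: 0.0600+0.0100+0.0250 = 0.0950 m
S_min ≈ 0.1550+0.3003+0.6825+0.0950  ⇒  S_min = 789/640 m

S_min = 789/640 m = 1.2328 m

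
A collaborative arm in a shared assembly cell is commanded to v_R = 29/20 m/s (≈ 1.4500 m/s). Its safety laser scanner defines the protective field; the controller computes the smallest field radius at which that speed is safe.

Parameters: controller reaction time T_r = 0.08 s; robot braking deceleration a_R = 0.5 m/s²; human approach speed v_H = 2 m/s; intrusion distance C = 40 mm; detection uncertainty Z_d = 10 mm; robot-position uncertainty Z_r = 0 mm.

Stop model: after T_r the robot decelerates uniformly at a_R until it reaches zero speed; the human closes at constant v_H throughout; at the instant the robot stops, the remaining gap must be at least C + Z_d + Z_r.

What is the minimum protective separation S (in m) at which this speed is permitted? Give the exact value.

T_s = v_R/a_R = (29/20)/(1/2) = 2.9000 s
reaction-phase robot travel = 1.4500·0.0800 = 0.1160 m
braking distance = 1.4500²/(2·0.5000) = 2.1025 m
human closes 2.0000·2.9800 = 5.9600 m
residual clearance needed = 0.0400+0.0100+0.0000 = 0.0500 m
S_min ≈ 0.1160+2.1025+5.9600+0.0500  ⇒  S_min = 16457/2000 m

S_min = 16457/2000 m = 8.2285 m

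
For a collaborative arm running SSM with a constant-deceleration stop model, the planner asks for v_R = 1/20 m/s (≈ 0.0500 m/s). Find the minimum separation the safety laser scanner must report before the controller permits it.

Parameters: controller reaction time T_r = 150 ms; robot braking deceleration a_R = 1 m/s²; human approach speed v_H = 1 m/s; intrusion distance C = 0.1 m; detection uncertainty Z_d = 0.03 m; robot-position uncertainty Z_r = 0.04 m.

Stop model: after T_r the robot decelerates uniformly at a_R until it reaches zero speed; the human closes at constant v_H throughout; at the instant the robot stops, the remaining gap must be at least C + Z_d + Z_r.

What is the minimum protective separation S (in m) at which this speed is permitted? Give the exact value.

braking lasts T_s = (1/20)/1 = 0.0500 s
robot in T_r: 0.0500·0.1500 = 0.0075 m
robot under decel: 0.0500²/(2·1.0000) = 0.0013 m
person approaches 1.0000·(0.1500+0.0500) = 0.2000 m
residual clearance needed = 0.1000+0.0300+0.0400 = 0.1700 m
S_min ≈ 0.0075+0.0013+0.2000+0.1700  ⇒  S_min = 303/800 m

S_min = 303/800 m = 0.3787 m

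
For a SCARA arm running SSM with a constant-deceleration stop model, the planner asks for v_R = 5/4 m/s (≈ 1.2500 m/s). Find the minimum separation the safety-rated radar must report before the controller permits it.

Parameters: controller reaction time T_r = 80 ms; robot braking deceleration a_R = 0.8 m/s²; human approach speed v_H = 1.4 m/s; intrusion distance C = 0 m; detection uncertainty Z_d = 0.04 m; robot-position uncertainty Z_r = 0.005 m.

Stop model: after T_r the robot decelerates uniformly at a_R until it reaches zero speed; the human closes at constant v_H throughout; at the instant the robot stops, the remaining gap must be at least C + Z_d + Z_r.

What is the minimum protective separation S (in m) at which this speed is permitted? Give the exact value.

braking lasts T_s = (5/4)/(4/5) = 1.5625 s
reaction-phase robot travel = 1.2500·0.0800 = 0.1000 m
robot covers 1.2500·1.5625 − ½·0.8000·1.5625² = 0.9766 m while stopping
person approaches 1.4000·(0.0800+1.5625) = 2.2995 m
C+Z_d+Z_r = 0.0000+0.0400+0.0050 = 0.0450 m
S_min ≈ 0.1000+0.9766+2.2995+0.0450  ⇒  S_min = 54737/16000 m

S_min = 54737/16000 m = 3.4211 m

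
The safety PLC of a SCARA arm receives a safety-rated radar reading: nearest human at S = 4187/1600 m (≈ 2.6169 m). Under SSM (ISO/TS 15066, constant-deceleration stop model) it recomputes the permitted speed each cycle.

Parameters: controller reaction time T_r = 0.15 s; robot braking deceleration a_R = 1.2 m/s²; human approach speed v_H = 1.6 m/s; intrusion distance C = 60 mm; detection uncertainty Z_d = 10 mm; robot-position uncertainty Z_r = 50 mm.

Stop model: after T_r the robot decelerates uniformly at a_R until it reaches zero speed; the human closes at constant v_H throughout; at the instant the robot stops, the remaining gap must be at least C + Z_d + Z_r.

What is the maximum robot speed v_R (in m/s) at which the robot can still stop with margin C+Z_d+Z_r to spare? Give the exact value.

v_R_max = 23/20 m/s = 1.1500 m/s

quadratic (5/12)·v² + (89/60)·v + (-3611/1600) = 0
  disc = (89/60)² − 4·(5/12)·(-3611/1600) = 85849/14400 ; √disc = 293/120
  v_R = (−(89/60) + 293/120) / (2·(5/12)) = 23/20 m/s
check:
stop time T_s = (23/20)/(6/5) = 0.9583 s
robot in T_r: 1.1500·0.1500 = 0.1725 m
robot covers 1.1500·0.9583 − ½·1.2000·0.9583² = 0.5510 m while stopping
human over T_r+T_s: 1.6000·(0.1500+0.9583) = 1.7733 m
C+Z_d+Z_r = 0.0600+0.0100+0.0500 = 0.1200 m
sum ≈ 0.1725+0.5510+1.7733+0.1200 ≈ 2.6169 m = S ✓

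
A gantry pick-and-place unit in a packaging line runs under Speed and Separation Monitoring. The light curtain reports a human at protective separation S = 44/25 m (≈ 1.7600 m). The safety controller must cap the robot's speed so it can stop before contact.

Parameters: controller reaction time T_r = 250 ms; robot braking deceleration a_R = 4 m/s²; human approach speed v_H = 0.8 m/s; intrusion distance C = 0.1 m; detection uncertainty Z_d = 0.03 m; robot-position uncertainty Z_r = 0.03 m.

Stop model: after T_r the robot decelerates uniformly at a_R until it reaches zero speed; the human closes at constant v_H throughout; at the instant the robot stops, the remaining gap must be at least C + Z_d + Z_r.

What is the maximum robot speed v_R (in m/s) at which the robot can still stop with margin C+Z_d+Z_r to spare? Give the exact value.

quadratic (1/8)·v² + (9/20)·v + (-7/5) = 0
  disc = (9/20)² − 4·(1/8)·(-7/5) = 361/400 ; √disc = 19/20
  v_R = (−(9/20) + 19/20) / (2·(1/8)) = 2 m/s
check:
T_s = v_R/a_R = 2/4 = 0.5000 s
robot in T_r: 2.0000·0.2500 = 0.5000 m
braking distance = 2.0000²/(2·4.0000) = 0.5000 m
human closes 0.8000·0.7500 = 0.6000 m
C+Z_d+Z_r = 0.1000+0.0300+0.0300 = 0.1600 m
sum ≈ 0.5000+0.5000+0.6000+0.1600 ≈ 1.7600 m = S ✓

v_R_max = 2 m/s = 2.0000 m/s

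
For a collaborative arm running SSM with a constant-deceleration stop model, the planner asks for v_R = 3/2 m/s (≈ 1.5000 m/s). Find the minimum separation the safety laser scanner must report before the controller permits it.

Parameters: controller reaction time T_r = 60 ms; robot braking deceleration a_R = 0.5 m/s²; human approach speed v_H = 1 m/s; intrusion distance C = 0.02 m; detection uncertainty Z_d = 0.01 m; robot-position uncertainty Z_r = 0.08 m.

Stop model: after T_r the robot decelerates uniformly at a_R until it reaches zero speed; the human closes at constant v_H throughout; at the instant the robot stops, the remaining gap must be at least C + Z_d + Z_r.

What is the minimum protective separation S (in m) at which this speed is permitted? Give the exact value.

S_min = 551/100 m = 5.5100 m

stop time T_s = (3/2)/(1/2) = 3.0000 s
robot in T_r: 1.5000·0.0600 = 0.0900 m
robot covers 1.5000·3.0000 − ½·0.5000·3.0000² = 2.2500 m while stopping
person approaches 1.0000·(0.0600+3.0000) = 3.0600 m
residual clearance needed = 0.0200+0.0100+0.0800 = 0.1100 m
S_min ≈ 0.0900+2.2500+3.0600+0.1100  ⇒  S_min = 551/100 m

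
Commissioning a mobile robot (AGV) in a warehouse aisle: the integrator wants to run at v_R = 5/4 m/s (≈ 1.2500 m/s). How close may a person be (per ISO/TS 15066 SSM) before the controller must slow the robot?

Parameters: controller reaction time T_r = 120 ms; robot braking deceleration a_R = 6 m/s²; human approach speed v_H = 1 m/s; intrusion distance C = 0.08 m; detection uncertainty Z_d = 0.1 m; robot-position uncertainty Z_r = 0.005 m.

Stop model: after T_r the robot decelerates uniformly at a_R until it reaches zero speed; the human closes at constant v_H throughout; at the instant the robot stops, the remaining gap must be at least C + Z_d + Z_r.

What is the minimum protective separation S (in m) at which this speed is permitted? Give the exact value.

braking lasts T_s = (5/4)/6 = 0.2083 s
robot covers v_R·T_r = 1.2500·0.1200 = 0.1500 m before braking
robot under decel: 1.2500²/(2·6.0000) = 0.1302 m
human over T_r+T_s: 1.0000·(0.1200+0.2083) = 0.3283 m
C+Z_d+Z_r = 0.0800+0.1000+0.0050 = 0.1850 m
S_min ≈ 0.1500+0.1302+0.3283+0.1850  ⇒  S_min = 3809/4800 m

S_min = 3809/4800 m = 0.7935 m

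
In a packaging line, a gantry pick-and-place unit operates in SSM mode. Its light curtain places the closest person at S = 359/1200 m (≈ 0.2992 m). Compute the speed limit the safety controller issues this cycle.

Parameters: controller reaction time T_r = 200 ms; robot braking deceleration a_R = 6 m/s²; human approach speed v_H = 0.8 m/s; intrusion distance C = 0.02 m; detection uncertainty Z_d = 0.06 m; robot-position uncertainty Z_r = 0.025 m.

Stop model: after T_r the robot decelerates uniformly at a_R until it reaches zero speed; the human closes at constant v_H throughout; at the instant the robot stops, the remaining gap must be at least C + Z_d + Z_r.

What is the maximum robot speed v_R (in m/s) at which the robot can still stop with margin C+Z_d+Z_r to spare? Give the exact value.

v_R_max = 1/10 m/s = 0.1000 m/s

at the boundary: (1/12)·v² + (1/3)·v + (-41/1200) = 0
  disc = (1/3)² − 4·(1/12)·(-41/1200) = 49/400 ; √disc = 7/20
  v_R = (−(1/3) + 7/20) / (2·(1/12)) = 1/10 m/s
check:
T_s = v_R/a_R = (1/10)/6 = 0.0167 s
reaction-phase robot travel = 0.1000·0.2000 = 0.0200 m
robot under decel: 0.1000²/(2·6.0000) = 0.0008 m
person approaches 0.8000·(0.2000+0.0167) = 0.1733 m
C+Z_d+Z_r = 0.0200+0.0600+0.0250 = 0.1050 m
sum ≈ 0.0200+0.0008+0.1733+0.1050 ≈ 0.2992 m = S ✓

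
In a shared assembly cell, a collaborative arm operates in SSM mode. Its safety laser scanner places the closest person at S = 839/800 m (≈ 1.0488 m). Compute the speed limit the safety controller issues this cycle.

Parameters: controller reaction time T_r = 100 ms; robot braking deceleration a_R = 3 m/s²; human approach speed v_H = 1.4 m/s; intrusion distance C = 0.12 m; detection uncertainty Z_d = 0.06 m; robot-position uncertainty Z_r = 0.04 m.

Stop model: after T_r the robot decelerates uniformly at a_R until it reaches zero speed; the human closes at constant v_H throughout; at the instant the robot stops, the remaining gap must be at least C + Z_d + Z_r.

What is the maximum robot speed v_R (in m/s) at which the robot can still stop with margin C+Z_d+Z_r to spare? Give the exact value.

v_R_max = 19/20 m/s = 0.9500 m/s

collect terms ⇒ (1/6)·v_R² + (17/30)·v_R + (-551/800) = 0
  disc = (17/30)² − 4·(1/6)·(-551/800) = 2809/3600 ; √disc = 53/60
  v_R = (−(17/30) + 53/60) / (2·(1/6)) = 19/20 m/s
check:
braking lasts T_s = (19/20)/3 = 0.3167 s
reaction-phase robot travel = 0.9500·0.1000 = 0.0950 m
robot under decel: 0.9500²/(2·3.0000) = 0.1504 m
person approaches 1.4000·(0.1000+0.3167) = 0.5833 m
residual clearance needed = 0.1200+0.0600+0.0400 = 0.2200 m
sum ≈ 0.0950+0.1504+0.5833+0.2200 ≈ 1.0488 m = S ✓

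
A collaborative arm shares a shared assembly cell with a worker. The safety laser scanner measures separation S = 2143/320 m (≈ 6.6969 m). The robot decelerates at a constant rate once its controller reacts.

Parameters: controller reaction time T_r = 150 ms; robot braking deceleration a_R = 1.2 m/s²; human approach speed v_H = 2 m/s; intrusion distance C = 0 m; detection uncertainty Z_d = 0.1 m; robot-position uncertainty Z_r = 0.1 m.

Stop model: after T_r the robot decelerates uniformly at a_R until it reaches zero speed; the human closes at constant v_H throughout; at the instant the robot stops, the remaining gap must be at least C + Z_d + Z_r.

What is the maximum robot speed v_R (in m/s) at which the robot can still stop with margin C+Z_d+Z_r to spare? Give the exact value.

v_R_max = 9/4 m/s = 2.2500 m/s

at the boundary: (5/12)·v² + (109/60)·v + (-1983/320) = 0
  disc = (109/60)² − 4·(5/12)·(-1983/320) = 196249/14400 ; √disc = 443/120
  v_R = (−(109/60) + 443/120) / (2·(5/12)) = 9/4 m/s
check:
stop time T_s = (9/4)/(6/5) = 1.8750 s
robot in T_r: 2.2500·0.1500 = 0.3375 m
braking distance = 2.2500²/(2·1.2000) = 2.1094 m
human over T_r+T_s: 2.0000·(0.1500+1.8750) = 4.0500 m
residual clearance needed = 0.0000+0.1000+0.1000 = 0.2000 m
sum ≈ 0.3375+2.1094+4.0500+0.2000 ≈ 6.6969 m = S ✓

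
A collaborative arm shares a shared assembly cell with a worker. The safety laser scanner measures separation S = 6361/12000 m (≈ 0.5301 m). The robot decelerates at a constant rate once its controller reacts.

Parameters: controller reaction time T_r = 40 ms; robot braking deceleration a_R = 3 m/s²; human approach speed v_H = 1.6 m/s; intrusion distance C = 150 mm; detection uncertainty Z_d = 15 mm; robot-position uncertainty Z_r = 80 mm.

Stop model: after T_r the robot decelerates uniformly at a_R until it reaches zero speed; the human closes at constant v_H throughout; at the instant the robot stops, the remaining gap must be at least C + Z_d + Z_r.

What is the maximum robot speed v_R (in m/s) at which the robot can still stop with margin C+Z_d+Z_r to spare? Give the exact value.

v_R_max = 7/20 m/s = 0.3500 m/s

at the boundary: (1/6)·v² + (43/75)·v + (-2653/12000) = 0
  disc = (43/75)² − 4·(1/6)·(-2653/12000) = 4761/10000 ; √disc = 69/100
  v_R = (−(43/75) + 69/100) / (2·(1/6)) = 7/20 m/s
check:
T_s = v_R/a_R = (7/20)/3 = 0.1167 s
robot covers v_R·T_r = 0.3500·0.0400 = 0.0140 m before braking
robot under decel: 0.3500²/(2·3.0000) = 0.0204 m
person approaches 1.6000·(0.0400+0.1167) = 0.2507 m
residual clearance needed = 0.1500+0.0150+0.0800 = 0.2450 m
sum ≈ 0.0140+0.0204+0.2507+0.2450 ≈ 0.5301 m = S ✓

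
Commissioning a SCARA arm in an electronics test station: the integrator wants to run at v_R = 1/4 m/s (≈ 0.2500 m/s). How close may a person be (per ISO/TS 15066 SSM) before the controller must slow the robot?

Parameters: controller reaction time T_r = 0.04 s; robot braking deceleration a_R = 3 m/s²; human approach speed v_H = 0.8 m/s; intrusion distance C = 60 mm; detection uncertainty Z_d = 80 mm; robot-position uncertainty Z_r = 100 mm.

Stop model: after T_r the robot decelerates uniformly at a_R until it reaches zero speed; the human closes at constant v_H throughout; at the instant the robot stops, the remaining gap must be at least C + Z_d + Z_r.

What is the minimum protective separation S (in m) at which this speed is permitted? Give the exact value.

S_min = 4309/12000 m = 0.3591 m

stop time T_s = (1/4)/3 = 0.0833 s
robot covers v_R·T_r = 0.2500·0.0400 = 0.0100 m before braking
braking distance = 0.2500²/(2·3.0000) = 0.0104 m
human over T_r+T_s: 0.8000·(0.0400+0.0833) = 0.0987 m
C+Z_d+Z_r = 0.0600+0.0800+0.1000 = 0.2400 m
S_min ≈ 0.0100+0.0104+0.0987+0.2400  ⇒  S_min = 4309/12000 m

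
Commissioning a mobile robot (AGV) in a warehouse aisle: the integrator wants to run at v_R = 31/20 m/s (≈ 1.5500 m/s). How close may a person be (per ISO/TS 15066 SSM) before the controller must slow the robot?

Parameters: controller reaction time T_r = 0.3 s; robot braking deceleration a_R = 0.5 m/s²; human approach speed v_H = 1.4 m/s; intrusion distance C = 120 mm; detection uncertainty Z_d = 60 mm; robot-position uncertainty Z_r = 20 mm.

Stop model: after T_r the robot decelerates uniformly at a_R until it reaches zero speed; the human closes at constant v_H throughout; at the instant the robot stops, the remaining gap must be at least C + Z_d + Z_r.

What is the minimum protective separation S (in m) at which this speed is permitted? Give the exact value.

braking lasts T_s = (31/20)/(1/2) = 3.1000 s
robot in T_r: 1.5500·0.3000 = 0.4650 m
robot under decel: 1.5500²/(2·0.5000) = 2.4025 m
human over T_r+T_s: 1.4000·(0.3000+3.1000) = 4.7600 m
margins: 0.1200+0.0600+0.0200 = 0.2000 m
S_min ≈ 0.4650+2.4025+4.7600+0.2000  ⇒  S_min = 3131/400 m

S_min = 3131/400 m = 7.8275 m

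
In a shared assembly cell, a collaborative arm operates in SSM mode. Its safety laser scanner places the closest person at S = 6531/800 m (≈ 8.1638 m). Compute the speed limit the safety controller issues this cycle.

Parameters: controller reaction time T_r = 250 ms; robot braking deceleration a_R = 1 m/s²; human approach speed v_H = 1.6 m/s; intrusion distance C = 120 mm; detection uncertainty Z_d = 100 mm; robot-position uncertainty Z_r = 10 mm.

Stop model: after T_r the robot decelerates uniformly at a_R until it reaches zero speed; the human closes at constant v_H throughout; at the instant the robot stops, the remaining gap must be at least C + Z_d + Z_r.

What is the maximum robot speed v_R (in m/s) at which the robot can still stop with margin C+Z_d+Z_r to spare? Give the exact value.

v_R_max = 49/20 m/s = 2.4500 m/s

at the boundary: (1/2)·v² + (37/20)·v + (-6027/800) = 0
  disc = (37/20)² − 4·(1/2)·(-6027/800) = 1849/100 ; √disc = 43/10
  v_R = (−(37/20) + 43/10) / (2·(1/2)) = 49/20 m/s
check:
braking lasts T_s = (49/20)/1 = 2.4500 s
reaction-phase robot travel = 2.4500·0.2500 = 0.6125 m
robot covers 2.4500·2.4500 − ½·1.0000·2.4500² = 3.0013 m while stopping
person approaches 1.6000·(0.2500+2.4500) = 4.3200 m
C+Z_d+Z_r = 0.1200+0.1000+0.0100 = 0.2300 m
sum ≈ 0.6125+3.0013+4.3200+0.2300 ≈ 8.1638 m = S ✓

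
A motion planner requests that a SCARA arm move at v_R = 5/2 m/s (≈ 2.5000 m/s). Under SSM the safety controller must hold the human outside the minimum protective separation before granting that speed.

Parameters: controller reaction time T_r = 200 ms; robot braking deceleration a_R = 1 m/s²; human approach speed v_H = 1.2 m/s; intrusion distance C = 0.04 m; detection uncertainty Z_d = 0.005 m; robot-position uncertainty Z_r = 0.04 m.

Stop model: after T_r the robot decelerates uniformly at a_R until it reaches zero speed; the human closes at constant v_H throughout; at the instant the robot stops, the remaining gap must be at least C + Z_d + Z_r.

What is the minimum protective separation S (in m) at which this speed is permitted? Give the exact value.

braking lasts T_s = (5/2)/1 = 2.5000 s
robot covers v_R·T_r = 2.5000·0.2000 = 0.5000 m before braking
braking distance = 2.5000²/(2·1.0000) = 3.1250 m
human over T_r+T_s: 1.2000·(0.2000+2.5000) = 3.2400 m
margins: 0.0400+0.0050+0.0400 = 0.0850 m
S_min ≈ 0.5000+3.1250+3.2400+0.0850  ⇒  S_min = 139/20 m

S_min = 139/20 m = 6.9500 m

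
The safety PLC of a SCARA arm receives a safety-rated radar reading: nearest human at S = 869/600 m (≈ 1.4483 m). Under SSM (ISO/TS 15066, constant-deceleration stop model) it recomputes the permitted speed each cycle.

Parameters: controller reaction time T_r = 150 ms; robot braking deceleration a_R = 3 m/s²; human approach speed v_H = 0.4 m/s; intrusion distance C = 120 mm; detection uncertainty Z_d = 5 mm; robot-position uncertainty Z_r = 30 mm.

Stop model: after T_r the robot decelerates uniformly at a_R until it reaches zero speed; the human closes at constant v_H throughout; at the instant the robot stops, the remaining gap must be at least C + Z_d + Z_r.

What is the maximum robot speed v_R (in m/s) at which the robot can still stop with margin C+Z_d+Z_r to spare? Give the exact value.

at the boundary: (1/6)·v² + (17/60)·v + (-37/30) = 0
  disc = (17/60)² − 4·(1/6)·(-37/30) = 361/400 ; √disc = 19/20
  v_R = (−(17/60) + 19/20) / (2·(1/6)) = 2 m/s
check:
stop time T_s = 2/3 = 0.6667 s
robot covers v_R·T_r = 2.0000·0.1500 = 0.3000 m before braking
robot under decel: 2.0000²/(2·3.0000) = 0.6667 m
human over T_r+T_s: 0.4000·(0.1500+0.6667) = 0.3267 m
C+Z_d+Z_r = 0.1200+0.0050+0.0300 = 0.1550 m
sum ≈ 0.3000+0.6667+0.3267+0.1550 ≈ 1.4483 m = S ✓

v_R_max = 2 m/s = 2.0000 m/s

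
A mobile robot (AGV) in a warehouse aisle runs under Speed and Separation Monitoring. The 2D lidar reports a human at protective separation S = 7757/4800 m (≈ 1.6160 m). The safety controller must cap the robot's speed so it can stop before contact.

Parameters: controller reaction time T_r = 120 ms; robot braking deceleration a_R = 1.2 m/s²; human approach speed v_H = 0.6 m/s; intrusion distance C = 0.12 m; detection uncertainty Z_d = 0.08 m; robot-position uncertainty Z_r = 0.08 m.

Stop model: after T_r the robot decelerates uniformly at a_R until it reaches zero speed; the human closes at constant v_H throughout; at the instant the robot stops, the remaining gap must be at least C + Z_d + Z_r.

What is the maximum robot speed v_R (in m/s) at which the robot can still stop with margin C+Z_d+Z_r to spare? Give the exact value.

at the boundary: (5/12)·v² + (31/50)·v + (-30337/24000) = 0
  disc = (31/50)² − 4·(5/12)·(-30337/24000) = 896809/360000 ; √disc = 947/600
  v_R = (−(31/50) + 947/600) / (2·(5/12)) = 23/20 m/s
check:
braking lasts T_s = (23/20)/(6/5) = 0.9583 s
robot in T_r: 1.1500·0.1200 = 0.1380 m
robot under decel: 1.1500²/(2·1.2000) = 0.5510 m
human over T_r+T_s: 0.6000·(0.1200+0.9583) = 0.6470 m
residual clearance needed = 0.1200+0.0800+0.0800 = 0.2800 m
sum ≈ 0.1380+0.5510+0.6470+0.2800 ≈ 1.6160 m = S ✓

v_R_max = 23/20 m/s = 1.1500 m/s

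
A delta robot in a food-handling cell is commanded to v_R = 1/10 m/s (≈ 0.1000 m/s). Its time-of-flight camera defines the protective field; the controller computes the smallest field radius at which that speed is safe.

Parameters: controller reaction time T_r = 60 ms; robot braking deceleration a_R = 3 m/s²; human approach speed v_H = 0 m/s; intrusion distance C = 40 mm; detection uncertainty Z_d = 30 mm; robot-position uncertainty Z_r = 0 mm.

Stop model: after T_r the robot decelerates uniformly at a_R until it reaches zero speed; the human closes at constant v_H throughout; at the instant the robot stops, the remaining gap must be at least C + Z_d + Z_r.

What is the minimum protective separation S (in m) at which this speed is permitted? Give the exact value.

stop time T_s = (1/10)/3 = 0.0333 s
robot covers v_R·T_r = 0.1000·0.0600 = 0.0060 m before braking
robot covers 0.1000·0.0333 − ½·3.0000·0.0333² = 0.0017 m while stopping
person approaches 0.0000·(0.0600+0.0333) = 0.0000 m
residual clearance needed = 0.0400+0.0300+0.0000 = 0.0700 m
S_min ≈ 0.0060+0.0017+0.0000+0.0700  ⇒  S_min = 233/3000 m

S_min = 233/3000 m = 0.0777 m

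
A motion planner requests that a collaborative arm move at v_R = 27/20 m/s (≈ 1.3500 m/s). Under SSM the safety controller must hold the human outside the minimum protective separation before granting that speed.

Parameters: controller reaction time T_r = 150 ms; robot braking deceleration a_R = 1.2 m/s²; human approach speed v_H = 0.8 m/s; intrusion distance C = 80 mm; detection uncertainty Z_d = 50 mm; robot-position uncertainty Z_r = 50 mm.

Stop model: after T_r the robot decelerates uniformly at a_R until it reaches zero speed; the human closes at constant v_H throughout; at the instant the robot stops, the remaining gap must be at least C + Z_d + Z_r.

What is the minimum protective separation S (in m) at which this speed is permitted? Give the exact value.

S_min = 3459/1600 m = 2.1619 m

T_s = v_R/a_R = (27/20)/(6/5) = 1.1250 s
reaction-phase robot travel = 1.3500·0.1500 = 0.2025 m
robot under decel: 1.3500²/(2·1.2000) = 0.7594 m
person approaches 0.8000·(0.1500+1.1250) = 1.0200 m
margins: 0.0800+0.0500+0.0500 = 0.1800 m
S_min ≈ 0.2025+0.7594+1.0200+0.1800  ⇒  S_min = 3459/1600 m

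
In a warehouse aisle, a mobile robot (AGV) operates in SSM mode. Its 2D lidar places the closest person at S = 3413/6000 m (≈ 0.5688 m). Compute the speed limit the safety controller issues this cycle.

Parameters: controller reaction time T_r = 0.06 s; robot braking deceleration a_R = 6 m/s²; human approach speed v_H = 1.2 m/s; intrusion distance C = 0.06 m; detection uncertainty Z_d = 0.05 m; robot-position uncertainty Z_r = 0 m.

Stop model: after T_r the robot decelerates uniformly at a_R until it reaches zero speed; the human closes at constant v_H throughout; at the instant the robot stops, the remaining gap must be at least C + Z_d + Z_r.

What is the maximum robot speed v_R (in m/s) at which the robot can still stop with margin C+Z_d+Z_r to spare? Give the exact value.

collect terms ⇒ (1/12)·v_R² + (13/50)·v_R + (-2321/6000) = 0
  disc = (13/50)² − 4·(1/12)·(-2321/6000) = 17689/90000 ; √disc = 133/300
  v_R = (−(13/50) + 133/300) / (2·(1/12)) = 11/10 m/s
check:
braking lasts T_s = (11/10)/6 = 0.1833 s
robot covers v_R·T_r = 1.1000·0.0600 = 0.0660 m before braking
robot covers 1.1000·0.1833 − ½·6.0000·0.1833² = 0.1008 m while stopping
human over T_r+T_s: 1.2000·(0.0600+0.1833) = 0.2920 m
margins: 0.0600+0.0500+0.0000 = 0.1100 m
sum ≈ 0.0660+0.1008+0.2920+0.1100 ≈ 0.5688 m = S ✓

v_R_max = 11/10 m/s = 1.1000 m/s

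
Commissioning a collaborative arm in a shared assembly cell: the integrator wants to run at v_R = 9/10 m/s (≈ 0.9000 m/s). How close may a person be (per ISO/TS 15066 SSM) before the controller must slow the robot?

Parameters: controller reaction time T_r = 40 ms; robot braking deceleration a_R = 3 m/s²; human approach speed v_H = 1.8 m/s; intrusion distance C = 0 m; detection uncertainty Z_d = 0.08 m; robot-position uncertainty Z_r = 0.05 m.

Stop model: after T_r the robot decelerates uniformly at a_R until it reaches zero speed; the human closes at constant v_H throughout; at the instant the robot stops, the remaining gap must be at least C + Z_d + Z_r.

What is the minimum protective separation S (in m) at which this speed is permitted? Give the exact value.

S_min = 913/1000 m = 0.9130 m

stop time T_s = (9/10)/3 = 0.3000 s
reaction-phase robot travel = 0.9000·0.0400 = 0.0360 m
braking distance = 0.9000²/(2·3.0000) = 0.1350 m
human closes 1.8000·0.3400 = 0.6120 m
margins: 0.0000+0.0800+0.0500 = 0.1300 m
S_min ≈ 0.0360+0.1350+0.6120+0.1300  ⇒  S_min = 913/1000 m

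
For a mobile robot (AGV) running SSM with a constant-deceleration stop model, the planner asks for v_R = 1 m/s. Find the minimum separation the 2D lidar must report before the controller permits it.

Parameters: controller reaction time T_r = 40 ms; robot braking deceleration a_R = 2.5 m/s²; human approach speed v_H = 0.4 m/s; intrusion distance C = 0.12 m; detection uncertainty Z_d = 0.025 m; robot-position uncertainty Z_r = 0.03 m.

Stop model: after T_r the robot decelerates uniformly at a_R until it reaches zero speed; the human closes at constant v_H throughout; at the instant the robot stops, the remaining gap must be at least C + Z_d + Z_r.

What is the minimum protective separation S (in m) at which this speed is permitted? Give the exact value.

T_s = v_R/a_R = 1/(5/2) = 0.4000 s
robot covers v_R·T_r = 1.0000·0.0400 = 0.0400 m before braking
robot under decel: 1.0000²/(2·2.5000) = 0.2000 m
human closes 0.4000·0.4400 = 0.1760 m
margins: 0.1200+0.0250+0.0300 = 0.1750 m
S_min ≈ 0.0400+0.2000+0.1760+0.1750  ⇒  S_min = 591/1000 m

S_min = 591/1000 m = 0.5910 m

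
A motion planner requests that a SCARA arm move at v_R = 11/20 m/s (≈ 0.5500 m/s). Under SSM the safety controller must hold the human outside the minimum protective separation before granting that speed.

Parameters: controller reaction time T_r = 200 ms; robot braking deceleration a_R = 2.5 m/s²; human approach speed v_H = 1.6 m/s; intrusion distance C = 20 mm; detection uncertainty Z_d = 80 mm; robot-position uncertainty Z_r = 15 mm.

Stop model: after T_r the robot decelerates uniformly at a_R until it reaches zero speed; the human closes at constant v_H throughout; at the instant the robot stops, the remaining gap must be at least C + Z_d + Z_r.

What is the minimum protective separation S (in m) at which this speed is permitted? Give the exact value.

T_s = v_R/a_R = (11/20)/(5/2) = 0.2200 s
robot in T_r: 0.5500·0.2000 = 0.1100 m
robot covers 0.5500·0.2200 − ½·2.5000·0.2200² = 0.0605 m while stopping
person approaches 1.6000·(0.2000+0.2200) = 0.6720 m
C+Z_d+Z_r = 0.0200+0.0800+0.0150 = 0.1150 m
S_min ≈ 0.1100+0.0605+0.6720+0.1150  ⇒  S_min = 383/400 m

S_min = 383/400 m = 0.9575 m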